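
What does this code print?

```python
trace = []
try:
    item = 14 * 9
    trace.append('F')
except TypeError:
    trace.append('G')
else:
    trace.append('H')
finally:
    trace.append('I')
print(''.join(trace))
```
FHI

else runs before finally when no exception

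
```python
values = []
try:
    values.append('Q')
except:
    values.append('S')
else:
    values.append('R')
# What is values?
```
['Q', 'R']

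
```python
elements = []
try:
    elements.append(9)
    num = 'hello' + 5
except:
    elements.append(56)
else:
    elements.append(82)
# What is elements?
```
[9, 56]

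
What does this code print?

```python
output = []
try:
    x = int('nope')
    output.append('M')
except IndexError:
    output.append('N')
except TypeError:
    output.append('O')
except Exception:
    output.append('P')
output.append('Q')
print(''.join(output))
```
PQ

ValueError not specifically caught, falls to Exception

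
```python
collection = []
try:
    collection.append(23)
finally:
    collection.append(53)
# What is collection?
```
[23, 53]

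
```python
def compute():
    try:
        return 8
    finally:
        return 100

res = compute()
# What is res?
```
100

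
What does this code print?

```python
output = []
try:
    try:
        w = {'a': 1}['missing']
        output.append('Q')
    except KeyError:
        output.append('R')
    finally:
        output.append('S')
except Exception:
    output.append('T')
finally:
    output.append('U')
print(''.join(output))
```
RSU

Both finally blocks run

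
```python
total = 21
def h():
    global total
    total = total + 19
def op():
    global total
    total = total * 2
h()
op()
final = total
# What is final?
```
80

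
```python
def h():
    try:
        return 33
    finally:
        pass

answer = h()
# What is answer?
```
33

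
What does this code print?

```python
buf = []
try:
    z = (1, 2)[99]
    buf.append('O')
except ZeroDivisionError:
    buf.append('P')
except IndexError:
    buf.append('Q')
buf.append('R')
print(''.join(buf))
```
QR

IndexError is caught by its specific handler, not ZeroDivisionError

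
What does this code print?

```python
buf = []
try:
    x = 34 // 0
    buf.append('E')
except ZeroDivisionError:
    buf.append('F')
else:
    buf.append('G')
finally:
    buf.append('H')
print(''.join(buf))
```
FH

Exception: except runs, else skipped, finally runs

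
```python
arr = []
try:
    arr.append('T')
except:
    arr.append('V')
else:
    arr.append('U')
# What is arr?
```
['T', 'U']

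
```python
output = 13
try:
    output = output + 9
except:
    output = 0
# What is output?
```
22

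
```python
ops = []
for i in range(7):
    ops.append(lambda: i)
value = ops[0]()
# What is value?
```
6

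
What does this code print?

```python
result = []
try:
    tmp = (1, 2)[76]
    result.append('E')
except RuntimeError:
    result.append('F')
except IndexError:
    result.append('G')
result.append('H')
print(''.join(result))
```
GH

IndexError is caught by its specific handler, not RuntimeError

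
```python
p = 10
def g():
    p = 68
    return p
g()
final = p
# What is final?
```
10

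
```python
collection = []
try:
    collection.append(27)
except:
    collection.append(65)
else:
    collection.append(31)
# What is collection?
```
[27, 31]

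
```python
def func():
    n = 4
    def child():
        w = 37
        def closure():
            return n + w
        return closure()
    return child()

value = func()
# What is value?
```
41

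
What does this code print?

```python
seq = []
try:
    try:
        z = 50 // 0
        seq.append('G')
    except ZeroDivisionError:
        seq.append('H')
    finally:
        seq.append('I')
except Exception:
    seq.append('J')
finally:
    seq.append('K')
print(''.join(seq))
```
HIK

Both finally blocks run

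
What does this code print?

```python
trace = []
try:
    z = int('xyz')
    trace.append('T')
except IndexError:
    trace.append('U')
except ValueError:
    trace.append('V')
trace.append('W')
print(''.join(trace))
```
VW

ValueError is caught by its specific handler, not IndexError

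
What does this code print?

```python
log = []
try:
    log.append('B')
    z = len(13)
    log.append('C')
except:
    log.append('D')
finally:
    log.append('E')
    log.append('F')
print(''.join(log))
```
BDEF

Code before exception runs, then except, then all of finally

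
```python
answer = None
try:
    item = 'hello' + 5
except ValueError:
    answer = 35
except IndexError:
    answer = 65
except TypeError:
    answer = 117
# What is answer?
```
117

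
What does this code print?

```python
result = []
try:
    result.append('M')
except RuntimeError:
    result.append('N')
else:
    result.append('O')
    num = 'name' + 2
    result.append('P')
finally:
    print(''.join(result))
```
MO

Try succeeds, else appends 'O', TypeError in else is uncaught, finally prints before exception propagates ('P' never appended)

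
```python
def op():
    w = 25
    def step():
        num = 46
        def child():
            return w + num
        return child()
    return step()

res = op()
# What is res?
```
71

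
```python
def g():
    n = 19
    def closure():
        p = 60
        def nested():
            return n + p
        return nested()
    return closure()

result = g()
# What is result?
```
79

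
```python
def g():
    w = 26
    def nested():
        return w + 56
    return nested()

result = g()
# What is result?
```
82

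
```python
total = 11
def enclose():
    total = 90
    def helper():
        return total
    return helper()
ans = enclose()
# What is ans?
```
90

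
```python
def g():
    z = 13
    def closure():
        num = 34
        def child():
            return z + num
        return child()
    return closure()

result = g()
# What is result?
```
47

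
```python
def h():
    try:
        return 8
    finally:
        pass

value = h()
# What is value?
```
8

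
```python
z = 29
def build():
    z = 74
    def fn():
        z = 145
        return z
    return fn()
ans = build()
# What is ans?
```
145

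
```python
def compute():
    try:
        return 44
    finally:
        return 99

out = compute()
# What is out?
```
99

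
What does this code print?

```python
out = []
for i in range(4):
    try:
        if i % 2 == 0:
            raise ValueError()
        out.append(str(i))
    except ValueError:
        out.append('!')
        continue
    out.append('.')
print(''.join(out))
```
!1.!3.

continue in except skips rest of loop body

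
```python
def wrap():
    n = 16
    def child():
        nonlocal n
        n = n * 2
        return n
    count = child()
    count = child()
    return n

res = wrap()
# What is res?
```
64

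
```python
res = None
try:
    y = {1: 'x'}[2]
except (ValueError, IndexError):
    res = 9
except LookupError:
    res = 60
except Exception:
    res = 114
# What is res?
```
60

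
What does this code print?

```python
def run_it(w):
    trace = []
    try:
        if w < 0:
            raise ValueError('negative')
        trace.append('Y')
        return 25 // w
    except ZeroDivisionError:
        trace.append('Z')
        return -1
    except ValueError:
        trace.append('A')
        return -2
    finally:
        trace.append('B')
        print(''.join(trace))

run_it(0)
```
YZB

w=0 causes ZeroDivisionError, caught, finally prints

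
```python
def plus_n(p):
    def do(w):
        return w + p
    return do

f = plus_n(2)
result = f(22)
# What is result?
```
24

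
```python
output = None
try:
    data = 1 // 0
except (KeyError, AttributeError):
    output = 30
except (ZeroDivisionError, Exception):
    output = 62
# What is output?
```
62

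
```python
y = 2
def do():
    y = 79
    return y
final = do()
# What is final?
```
79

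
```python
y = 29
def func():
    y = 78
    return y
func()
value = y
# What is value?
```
29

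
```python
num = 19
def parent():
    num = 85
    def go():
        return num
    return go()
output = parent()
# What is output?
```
85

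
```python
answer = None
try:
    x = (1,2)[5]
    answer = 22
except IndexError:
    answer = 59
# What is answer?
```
59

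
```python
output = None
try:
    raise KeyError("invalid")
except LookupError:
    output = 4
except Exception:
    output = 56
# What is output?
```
4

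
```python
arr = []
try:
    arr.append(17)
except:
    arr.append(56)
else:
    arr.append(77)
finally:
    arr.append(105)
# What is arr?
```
[17, 77, 105]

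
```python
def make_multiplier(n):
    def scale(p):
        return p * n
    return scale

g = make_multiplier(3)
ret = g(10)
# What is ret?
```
30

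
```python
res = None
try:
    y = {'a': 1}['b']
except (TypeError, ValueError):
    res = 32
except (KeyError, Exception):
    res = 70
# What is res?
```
70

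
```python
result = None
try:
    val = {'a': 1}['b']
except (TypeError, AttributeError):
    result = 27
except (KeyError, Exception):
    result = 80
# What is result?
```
80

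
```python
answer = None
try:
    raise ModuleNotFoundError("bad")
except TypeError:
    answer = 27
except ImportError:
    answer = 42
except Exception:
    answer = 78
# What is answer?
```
42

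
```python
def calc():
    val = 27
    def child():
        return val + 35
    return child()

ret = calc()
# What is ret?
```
62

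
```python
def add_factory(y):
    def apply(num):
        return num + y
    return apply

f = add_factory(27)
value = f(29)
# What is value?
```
56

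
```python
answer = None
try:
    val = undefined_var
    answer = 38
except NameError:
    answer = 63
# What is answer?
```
63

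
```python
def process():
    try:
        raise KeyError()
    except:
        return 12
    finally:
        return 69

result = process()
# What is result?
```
69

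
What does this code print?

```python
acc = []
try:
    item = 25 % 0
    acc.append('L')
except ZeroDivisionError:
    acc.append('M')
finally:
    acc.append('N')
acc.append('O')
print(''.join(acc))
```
MNO

finally always runs, even after exception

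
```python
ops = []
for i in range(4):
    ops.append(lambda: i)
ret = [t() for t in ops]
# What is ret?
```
[3, 3, 3, 3]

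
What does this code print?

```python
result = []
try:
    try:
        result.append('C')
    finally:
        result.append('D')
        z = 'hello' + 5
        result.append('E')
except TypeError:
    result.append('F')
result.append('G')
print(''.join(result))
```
CDFG

Exception in inner finally caught by outer except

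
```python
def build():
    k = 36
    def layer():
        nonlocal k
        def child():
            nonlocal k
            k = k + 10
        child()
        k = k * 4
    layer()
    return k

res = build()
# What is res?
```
184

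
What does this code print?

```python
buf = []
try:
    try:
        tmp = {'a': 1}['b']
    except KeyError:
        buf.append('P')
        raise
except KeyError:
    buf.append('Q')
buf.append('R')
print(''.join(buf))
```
PQR

raise without argument re-raises current exception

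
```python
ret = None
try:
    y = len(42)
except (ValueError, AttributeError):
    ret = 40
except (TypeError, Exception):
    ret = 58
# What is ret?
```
58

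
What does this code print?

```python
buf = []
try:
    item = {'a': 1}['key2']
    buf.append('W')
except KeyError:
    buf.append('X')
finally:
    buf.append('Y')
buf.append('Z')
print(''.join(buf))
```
XYZ

finally always runs, even after exception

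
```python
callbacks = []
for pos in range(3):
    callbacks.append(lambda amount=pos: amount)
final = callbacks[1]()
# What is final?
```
1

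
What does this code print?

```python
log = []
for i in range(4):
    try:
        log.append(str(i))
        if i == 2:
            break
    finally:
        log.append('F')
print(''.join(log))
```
0F1F2F

finally runs even when breaking out of loop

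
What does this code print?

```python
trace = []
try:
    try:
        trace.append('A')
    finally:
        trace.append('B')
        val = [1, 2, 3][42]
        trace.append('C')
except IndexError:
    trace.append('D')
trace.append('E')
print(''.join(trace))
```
ABDE

Exception in inner finally caught by outer except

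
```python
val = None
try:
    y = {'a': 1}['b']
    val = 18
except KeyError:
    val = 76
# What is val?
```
76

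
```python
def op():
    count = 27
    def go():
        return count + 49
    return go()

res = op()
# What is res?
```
76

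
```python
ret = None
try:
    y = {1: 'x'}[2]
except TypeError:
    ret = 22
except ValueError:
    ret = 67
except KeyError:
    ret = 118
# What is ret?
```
118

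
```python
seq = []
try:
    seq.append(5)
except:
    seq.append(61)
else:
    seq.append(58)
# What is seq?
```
[5, 58]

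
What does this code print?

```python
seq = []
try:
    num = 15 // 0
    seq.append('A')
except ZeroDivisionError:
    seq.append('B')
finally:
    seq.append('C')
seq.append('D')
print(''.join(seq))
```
BCD

finally always runs, even after exception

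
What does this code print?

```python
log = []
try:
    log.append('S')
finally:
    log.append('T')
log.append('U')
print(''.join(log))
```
STU

try/finally without except, no exception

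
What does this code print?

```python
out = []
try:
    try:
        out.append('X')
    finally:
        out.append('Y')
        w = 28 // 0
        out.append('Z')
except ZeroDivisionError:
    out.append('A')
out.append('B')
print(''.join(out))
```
XYAB

Exception in inner finally caught by outer except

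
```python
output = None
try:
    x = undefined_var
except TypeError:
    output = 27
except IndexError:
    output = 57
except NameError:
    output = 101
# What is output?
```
101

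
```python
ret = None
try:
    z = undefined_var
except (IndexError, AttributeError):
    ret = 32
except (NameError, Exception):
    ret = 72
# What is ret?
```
72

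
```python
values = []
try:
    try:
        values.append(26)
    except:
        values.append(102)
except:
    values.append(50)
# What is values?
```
[26]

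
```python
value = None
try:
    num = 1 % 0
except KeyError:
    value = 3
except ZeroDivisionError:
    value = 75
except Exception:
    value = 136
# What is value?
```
75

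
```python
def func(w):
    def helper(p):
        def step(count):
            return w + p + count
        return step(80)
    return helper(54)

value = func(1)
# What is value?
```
135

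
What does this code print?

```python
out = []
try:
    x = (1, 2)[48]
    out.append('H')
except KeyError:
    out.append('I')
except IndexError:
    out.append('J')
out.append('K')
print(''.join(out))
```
JK

IndexError is caught by its specific handler, not KeyError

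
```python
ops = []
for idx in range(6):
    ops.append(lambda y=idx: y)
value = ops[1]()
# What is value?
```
1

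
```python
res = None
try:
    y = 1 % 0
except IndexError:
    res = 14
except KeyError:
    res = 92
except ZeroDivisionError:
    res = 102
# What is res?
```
102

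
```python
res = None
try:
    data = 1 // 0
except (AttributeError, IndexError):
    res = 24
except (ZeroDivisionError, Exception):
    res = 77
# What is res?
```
77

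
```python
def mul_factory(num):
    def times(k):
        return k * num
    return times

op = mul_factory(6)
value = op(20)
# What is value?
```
120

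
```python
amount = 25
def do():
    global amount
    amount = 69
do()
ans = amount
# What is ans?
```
69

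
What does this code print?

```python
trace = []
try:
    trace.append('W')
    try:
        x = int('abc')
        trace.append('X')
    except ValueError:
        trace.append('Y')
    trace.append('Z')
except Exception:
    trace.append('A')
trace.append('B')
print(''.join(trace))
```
WYZB

Inner exception caught by inner handler, outer continues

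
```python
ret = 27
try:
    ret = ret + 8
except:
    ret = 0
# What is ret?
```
35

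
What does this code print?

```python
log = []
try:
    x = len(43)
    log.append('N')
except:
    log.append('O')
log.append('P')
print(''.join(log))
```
OP

Exception raised in try, caught by bare except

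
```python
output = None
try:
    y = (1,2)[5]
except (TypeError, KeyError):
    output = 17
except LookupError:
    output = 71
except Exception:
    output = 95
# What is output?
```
71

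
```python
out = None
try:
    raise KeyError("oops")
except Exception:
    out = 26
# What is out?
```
26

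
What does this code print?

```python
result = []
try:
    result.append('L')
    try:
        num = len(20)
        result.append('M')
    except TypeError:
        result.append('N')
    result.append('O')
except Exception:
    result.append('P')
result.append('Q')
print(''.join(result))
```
LNOQ

Inner exception caught by inner handler, outer continues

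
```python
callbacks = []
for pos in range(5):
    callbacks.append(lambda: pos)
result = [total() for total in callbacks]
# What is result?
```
[4, 4, 4, 4, 4]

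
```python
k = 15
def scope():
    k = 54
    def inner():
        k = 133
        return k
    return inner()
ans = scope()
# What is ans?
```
133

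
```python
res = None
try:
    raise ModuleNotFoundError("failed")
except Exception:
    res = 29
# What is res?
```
29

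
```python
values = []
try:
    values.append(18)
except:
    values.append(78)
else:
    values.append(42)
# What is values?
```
[18, 42]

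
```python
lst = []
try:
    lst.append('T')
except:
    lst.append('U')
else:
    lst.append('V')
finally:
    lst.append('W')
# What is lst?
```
['T', 'V', 'W']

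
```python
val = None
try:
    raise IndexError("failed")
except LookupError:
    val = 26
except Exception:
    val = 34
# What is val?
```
26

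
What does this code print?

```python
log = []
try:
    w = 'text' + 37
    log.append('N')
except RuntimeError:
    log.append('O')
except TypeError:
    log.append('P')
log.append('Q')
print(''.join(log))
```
PQ

TypeError is caught by its specific handler, not RuntimeError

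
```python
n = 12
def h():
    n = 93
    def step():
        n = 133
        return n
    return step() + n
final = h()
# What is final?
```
226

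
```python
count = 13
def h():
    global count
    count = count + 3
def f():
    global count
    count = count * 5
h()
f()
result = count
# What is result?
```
80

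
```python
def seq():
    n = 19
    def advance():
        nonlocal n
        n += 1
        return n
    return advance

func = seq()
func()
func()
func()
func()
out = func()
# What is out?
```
24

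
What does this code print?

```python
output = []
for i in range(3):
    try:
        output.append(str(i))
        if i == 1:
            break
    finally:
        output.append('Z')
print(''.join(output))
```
0Z1Z

finally runs even when breaking out of loop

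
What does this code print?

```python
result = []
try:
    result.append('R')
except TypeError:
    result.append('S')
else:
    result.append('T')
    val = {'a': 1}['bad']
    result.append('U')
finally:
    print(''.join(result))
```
RT

Try succeeds, else appends 'T', KeyError in else is uncaught, finally prints before exception propagates ('U' never appended)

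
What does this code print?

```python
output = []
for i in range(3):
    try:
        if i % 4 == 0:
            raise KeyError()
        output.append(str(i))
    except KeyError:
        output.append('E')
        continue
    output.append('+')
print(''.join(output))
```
E1+2+

continue in except skips rest of loop body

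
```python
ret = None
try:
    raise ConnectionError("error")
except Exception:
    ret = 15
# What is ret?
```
15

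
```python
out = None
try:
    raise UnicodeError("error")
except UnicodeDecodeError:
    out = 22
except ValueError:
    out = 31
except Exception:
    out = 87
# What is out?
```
31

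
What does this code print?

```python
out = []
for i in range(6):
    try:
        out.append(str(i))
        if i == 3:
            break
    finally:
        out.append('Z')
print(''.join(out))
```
0Z1Z2Z3Z

finally runs even when breaking out of loop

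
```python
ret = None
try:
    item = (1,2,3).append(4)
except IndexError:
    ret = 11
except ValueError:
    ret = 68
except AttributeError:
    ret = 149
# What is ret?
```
149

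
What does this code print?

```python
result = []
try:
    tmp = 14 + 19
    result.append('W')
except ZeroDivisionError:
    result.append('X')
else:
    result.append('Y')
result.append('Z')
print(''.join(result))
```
WYZ

else block runs when no exception occurs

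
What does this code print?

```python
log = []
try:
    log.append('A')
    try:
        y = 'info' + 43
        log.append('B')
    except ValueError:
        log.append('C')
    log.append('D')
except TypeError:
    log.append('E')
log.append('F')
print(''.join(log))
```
AEF

Inner handler doesn't match, propagates to outer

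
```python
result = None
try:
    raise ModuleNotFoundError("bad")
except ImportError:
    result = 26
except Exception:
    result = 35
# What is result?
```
26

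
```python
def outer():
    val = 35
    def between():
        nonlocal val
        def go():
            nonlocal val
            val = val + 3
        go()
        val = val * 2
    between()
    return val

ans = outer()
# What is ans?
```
76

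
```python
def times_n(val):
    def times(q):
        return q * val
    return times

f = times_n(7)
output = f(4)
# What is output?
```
28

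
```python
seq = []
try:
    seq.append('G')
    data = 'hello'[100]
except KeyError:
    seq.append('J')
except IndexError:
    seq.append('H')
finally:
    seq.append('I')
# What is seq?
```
['G', 'H', 'I']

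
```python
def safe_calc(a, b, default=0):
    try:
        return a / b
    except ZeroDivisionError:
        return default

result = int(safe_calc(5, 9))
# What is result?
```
0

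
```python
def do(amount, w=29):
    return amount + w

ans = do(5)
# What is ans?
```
34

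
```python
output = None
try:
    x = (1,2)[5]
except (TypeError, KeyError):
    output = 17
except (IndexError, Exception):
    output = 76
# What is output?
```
76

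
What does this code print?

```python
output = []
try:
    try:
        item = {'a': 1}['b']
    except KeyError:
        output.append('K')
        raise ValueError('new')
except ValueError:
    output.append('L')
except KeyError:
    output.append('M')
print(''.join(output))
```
KL

New ValueError raised, caught by outer ValueError handler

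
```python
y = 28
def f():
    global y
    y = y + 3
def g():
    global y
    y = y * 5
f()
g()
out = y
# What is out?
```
155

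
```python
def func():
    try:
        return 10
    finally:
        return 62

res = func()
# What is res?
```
62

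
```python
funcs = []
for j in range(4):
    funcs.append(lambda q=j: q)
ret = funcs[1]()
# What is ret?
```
1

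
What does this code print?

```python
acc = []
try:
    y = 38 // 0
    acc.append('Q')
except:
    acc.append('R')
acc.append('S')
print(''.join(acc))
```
RS

Exception raised in try, caught by bare except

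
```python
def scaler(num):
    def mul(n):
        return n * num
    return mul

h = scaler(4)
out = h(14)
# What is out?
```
56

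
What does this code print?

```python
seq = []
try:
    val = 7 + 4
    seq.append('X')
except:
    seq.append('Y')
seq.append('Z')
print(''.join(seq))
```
XZ

No exception, try block completes normally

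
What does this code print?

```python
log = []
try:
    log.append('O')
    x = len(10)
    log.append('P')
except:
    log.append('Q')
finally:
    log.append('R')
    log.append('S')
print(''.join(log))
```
OQRS

Code before exception runs, then except, then all of finally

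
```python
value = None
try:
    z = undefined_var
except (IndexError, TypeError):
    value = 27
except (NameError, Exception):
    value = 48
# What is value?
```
48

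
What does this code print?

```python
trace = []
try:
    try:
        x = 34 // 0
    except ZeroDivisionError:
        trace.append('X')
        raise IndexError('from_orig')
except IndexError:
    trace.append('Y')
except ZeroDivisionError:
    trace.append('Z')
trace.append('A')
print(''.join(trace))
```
XYA

IndexError raised and caught, original ZeroDivisionError not re-raised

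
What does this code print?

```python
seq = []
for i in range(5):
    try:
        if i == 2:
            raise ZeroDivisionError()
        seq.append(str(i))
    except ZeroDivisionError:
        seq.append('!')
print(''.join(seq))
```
01!34

Exception on i=2 caught, loop continues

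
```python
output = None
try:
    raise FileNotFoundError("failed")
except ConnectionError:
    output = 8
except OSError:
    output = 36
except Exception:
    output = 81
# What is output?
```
36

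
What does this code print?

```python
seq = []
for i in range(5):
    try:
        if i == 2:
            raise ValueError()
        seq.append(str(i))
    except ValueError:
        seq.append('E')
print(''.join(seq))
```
01E34

Exception on i=2 caught, loop continues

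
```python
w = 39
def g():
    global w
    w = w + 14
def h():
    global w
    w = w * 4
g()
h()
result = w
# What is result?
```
212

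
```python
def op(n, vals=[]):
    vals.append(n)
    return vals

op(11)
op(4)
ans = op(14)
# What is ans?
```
[11, 4, 14]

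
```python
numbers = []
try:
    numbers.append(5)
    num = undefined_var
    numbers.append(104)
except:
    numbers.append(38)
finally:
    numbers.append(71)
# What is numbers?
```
[5, 38, 71]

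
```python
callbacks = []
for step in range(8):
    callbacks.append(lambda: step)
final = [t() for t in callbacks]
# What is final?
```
[7, 7, 7, 7, 7, 7, 7, 7]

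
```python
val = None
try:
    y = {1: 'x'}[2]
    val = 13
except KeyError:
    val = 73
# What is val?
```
73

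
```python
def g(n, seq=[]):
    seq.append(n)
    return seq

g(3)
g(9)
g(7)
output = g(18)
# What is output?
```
[3, 9, 7, 18]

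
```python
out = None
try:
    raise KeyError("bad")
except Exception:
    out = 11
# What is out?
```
11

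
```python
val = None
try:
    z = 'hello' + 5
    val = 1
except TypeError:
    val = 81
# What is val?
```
81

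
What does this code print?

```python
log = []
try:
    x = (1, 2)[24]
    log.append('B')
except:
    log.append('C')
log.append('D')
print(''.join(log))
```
CD

Exception raised in try, caught by bare except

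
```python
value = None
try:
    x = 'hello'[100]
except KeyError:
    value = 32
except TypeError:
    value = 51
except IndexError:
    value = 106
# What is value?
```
106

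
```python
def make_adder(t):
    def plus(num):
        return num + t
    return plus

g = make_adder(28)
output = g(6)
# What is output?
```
34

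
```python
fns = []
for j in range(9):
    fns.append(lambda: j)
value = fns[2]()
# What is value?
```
8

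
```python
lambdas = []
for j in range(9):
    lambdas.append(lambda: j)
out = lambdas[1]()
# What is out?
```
8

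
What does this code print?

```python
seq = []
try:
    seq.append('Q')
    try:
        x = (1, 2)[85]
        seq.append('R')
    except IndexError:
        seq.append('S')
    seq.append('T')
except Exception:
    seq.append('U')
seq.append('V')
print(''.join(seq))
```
QSTV

Inner exception caught by inner handler, outer continues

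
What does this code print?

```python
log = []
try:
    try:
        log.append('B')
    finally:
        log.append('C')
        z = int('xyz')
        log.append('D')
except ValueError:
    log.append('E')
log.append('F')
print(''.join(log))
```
BCEF

Exception in inner finally caught by outer except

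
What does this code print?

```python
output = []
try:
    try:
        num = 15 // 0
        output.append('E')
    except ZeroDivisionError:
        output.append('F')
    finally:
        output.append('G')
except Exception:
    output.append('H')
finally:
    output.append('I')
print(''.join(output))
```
FGI

Both finally blocks run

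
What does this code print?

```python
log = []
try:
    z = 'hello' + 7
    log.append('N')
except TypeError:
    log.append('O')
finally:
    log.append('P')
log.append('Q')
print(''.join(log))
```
OPQ

finally always runs, even after exception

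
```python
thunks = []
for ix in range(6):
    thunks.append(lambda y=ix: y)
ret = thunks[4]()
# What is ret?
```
4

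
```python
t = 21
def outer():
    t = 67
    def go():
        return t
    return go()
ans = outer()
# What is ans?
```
67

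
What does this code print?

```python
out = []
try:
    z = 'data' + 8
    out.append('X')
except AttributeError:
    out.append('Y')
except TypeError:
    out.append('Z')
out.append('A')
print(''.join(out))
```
ZA

TypeError is caught by its specific handler, not AttributeError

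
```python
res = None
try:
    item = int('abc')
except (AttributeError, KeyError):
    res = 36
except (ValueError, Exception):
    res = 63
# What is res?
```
63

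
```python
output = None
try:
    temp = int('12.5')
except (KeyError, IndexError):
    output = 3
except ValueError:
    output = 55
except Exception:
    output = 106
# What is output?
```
55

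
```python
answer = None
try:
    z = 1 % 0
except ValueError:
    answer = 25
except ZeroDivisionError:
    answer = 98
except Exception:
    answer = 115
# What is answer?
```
98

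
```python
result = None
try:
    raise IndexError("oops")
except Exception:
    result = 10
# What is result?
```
10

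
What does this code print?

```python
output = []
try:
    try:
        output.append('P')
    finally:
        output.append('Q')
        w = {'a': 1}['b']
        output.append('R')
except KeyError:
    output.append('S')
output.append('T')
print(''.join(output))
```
PQST

Exception in inner finally caught by outer except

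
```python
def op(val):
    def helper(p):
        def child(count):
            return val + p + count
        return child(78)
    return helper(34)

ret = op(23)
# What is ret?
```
135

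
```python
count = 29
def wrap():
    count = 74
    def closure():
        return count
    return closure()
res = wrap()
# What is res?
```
74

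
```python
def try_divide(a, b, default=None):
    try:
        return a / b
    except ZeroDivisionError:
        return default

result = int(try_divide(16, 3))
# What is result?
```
5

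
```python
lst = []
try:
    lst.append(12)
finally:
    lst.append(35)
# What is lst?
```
[12, 35]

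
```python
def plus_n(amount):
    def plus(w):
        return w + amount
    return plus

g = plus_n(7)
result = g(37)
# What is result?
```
44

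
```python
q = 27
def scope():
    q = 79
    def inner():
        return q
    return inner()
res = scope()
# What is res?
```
79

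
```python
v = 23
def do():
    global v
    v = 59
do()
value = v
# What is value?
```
59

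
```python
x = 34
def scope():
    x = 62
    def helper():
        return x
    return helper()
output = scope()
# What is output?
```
62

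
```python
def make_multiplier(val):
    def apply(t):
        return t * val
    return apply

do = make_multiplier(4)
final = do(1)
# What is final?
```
4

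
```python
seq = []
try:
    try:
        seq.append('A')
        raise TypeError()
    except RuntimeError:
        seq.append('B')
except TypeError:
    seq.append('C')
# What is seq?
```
['A', 'C']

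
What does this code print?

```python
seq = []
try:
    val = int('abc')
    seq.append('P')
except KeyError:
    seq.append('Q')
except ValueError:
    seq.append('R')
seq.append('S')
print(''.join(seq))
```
RS

ValueError is caught by its specific handler, not KeyError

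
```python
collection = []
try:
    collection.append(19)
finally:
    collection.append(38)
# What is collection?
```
[19, 38]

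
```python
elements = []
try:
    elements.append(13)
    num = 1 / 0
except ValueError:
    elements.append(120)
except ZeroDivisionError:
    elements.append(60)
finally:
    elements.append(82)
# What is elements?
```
[13, 60, 82]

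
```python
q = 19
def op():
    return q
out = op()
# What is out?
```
19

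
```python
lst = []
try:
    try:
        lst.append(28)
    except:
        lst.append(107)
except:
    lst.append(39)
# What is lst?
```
[28]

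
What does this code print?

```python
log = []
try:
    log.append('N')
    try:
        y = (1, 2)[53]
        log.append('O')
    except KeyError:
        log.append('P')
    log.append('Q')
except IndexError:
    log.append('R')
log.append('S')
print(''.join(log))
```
NRS

Inner handler doesn't match, propagates to outer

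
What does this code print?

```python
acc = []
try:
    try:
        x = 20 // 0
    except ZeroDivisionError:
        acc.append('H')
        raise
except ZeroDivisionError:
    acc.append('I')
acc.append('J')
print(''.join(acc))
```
HIJ

raise without argument re-raises current exception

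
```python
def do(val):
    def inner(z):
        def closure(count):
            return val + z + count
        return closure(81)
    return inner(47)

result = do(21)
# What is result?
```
149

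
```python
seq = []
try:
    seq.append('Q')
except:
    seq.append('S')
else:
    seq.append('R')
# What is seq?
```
['Q', 'R']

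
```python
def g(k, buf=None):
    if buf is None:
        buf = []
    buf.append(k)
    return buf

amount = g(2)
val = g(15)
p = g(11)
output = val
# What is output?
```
[15]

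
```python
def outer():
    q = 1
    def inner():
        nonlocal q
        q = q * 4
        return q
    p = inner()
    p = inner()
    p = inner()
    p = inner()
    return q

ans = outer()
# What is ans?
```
256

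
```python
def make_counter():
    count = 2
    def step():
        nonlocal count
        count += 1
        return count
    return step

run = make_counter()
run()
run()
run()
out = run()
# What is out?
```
6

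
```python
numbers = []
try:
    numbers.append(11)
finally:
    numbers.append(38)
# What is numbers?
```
[11, 38]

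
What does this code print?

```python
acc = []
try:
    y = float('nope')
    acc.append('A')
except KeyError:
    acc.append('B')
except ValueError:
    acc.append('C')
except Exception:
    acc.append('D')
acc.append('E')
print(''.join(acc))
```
CE

ValueError matches before generic Exception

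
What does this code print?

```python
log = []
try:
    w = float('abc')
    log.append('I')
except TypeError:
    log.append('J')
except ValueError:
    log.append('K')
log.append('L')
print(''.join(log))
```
KL

ValueError is caught by its specific handler, not TypeError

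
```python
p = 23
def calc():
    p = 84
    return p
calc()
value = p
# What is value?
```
23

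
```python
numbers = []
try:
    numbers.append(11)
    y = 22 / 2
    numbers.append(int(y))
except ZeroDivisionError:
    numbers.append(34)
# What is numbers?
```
[11, 11]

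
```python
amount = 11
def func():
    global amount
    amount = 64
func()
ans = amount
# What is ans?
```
64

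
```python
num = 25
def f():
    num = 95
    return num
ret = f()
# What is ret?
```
95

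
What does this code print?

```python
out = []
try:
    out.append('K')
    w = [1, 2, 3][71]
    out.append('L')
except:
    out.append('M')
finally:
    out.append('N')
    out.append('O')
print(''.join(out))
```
KMNO

Code before exception runs, then except, then all of finally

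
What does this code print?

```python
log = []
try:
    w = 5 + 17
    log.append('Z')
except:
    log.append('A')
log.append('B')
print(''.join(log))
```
ZB

No exception, try block completes normally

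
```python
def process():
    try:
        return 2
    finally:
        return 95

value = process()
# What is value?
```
95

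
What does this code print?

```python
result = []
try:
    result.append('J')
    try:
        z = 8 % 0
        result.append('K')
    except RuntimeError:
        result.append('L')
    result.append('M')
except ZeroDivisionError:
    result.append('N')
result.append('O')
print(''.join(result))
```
JNO

Inner handler doesn't match, propagates to outer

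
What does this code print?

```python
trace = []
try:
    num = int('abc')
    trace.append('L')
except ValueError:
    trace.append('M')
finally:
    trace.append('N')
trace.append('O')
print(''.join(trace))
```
MNO

finally always runs, even after exception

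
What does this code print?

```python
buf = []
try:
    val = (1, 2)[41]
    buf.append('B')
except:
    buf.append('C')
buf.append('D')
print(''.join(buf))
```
CD

Exception raised in try, caught by bare except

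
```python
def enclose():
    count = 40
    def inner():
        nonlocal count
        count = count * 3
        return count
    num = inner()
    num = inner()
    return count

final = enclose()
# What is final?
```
360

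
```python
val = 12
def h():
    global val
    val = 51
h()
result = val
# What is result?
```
51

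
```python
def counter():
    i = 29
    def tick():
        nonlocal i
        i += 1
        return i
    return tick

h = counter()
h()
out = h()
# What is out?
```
31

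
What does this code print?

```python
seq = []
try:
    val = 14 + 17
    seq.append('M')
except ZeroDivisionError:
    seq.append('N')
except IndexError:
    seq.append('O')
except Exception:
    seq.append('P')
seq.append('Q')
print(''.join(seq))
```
MQ

No exception, try block completes normally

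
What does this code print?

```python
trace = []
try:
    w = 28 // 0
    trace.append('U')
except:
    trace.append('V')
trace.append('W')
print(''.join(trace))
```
VW

Exception raised in try, caught by bare except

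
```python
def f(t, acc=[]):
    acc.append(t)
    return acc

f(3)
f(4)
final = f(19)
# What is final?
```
[3, 4, 19]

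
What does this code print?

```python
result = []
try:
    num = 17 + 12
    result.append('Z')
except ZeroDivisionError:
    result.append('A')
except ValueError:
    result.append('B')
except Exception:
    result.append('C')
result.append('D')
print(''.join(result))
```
ZD

No exception, try block completes normally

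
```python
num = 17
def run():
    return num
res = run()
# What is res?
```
17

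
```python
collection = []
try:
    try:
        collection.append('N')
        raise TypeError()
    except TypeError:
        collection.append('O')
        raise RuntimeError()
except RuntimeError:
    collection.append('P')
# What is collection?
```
['N', 'O', 'P']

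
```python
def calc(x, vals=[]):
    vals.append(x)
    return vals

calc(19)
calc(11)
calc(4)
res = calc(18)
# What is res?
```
[19, 11, 4, 18]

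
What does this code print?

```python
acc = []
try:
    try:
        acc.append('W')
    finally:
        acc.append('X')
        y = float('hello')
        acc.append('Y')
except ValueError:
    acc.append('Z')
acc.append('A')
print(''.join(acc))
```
WXZA

Exception in inner finally caught by outer except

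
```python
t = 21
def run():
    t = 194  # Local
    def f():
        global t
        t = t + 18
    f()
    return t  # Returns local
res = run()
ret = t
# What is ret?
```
39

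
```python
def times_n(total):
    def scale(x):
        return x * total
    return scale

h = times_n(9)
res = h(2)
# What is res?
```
18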